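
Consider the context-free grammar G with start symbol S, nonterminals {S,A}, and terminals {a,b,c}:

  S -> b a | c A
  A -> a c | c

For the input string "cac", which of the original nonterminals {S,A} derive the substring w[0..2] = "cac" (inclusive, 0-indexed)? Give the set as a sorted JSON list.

Convert to CNF:
  S -> T1 A | T2 T0
  A -> T0 T1 | c
  T0 -> a
  T1 -> c
  T2 -> b

CYK table (by increasing span) — only the sub-triangle for w[0..2]:
  cell(0,0) c: {A,T1}  orig:{A}
  cell(1,1) a: {T0}  orig:{}
  cell(2,2) c: {A,T1}  orig:{A}
  cell(0,1) ca: ∅
  cell(1,2) ac: {A}
  cell(0,2) cac: {S}

Original NTs in T[0,2] deriving "cac": ["S"]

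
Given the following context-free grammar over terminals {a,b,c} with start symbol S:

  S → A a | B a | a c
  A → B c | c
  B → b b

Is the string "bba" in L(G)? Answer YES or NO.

Convert to CNF:
  S -> A T2 | B T2 | T2 T0
  A -> B T0 | c
  B -> T1 T1
  T0 -> c
  T1 -> b
  T2 -> a

CYK table (by increasing span):
  T[0,0] 'b' = {T1}  orig:{}
  T[1,1] 'b' = {T1}  orig:{}
  T[2,2] 'a' = {T2}  orig:{}
  T[0,1] 'bb' = {B}
  T[1,2] 'ba' = ∅
  T[0,2] 'bba' = {S}

S ∈ T[0,2] ⇒ YES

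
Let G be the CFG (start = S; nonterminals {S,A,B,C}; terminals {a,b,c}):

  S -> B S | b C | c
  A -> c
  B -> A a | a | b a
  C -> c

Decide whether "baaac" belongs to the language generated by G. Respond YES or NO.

Convert to CNF:
  S -> B S | T1 C | c
  A -> c
  B -> A T0 | T1 T0 | a
  C -> c
  T0 -> a
  T1 -> b

CYK fill:
  T[0,0] 'b' = {T1}  orig:{}
  T[1,1] 'a' = {B,T0}  orig:{B}
  T[2,2] 'a' = {B,T0}  orig:{B}
  T[3,3] 'a' = {B,T0}  orig:{B}
  T[4,4] 'c' = {A,C,S}
  T[0,1] 'ba' = {B}
  T[1,2] 'aa' = ∅
  T[2,3] 'aa' = ∅
  T[3,4] 'ac' = {S}
  T[0,2] 'baa' = ∅
  T[1,3] 'aaa' = ∅
  T[2,4] 'aac' = {S}
  T[0,3] 'baaa' = ∅
  T[1,4] 'aaac' = {S}
  T[0,4] 'baaac' = {S}

S ∈ T[0,4] ⇒ YES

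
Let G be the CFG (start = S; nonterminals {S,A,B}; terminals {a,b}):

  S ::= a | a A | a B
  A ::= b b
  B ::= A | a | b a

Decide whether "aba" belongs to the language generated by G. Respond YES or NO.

CNF form of G:
  S -> T1 A | T1 B | a
  A -> T0 T0
  B -> T0 T0 | T0 T1 | a
  T0 -> b
  T1 -> a

Fill CYK table bottom-up:
  [0..0]={B,S,T1}  "a"  orig:{B,S}
  [1..1]={T0}  "b"  orig:{}
  [2..2]={B,S,T1}  "a"  orig:{B,S}
  [0..1]=∅  "ab"
  [1..2]={B}  "ba"
  [0..2]={S}  "aba"

S ∈ T[0,2] ⇒ YES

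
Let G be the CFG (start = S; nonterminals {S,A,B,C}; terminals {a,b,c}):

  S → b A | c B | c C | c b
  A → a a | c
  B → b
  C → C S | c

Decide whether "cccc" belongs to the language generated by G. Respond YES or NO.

Convert to CNF:
  S -> T1 A | T2 B | T2 C | T2 T1
  A -> T0 T0 | c
  B -> b
  C -> C S | c
  T0 -> a
  T1 -> b
  T2 -> c

Fill CYK table bottom-up:
  [0..0]={A,C,T2}  "c"  orig:{A,C}
  [1..1]={A,C,T2}  "c"  orig:{A,C}
  [2..2]={A,C,T2}  "c"  orig:{A,C}
  [3..3]={A,C,T2}  "c"  orig:{A,C}
  [0..1]={S}  "cc"
  [1..2]={S}  "cc"
  [2..3]={S}  "cc"
  [0..2]={C}  "ccc"
  [1..3]={C}  "ccc"
  [0..3]={S}  "cccc"

S ∈ T[0,3] ⇒ YES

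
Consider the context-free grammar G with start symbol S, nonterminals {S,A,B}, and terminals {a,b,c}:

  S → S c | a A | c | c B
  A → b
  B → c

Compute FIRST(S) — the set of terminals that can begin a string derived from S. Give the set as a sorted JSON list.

Compute FIRST by fixpoint:
pass 1:
  A via A→b: +{b}
  B via B→c: +{c}
  S via S→a A: +{a}
  S via S→c: +{c}
  S: {a,c}  A: {b}  B: {c}
pass 2: — fixpoint
  S: {a,c}  A: {b}  B: {c}

FIRST(S) = ["a", "c"]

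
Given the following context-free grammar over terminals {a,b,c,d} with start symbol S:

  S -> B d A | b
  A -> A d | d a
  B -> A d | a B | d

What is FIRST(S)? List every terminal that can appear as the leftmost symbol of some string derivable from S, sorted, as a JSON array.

FIRST iteration:
iter 1:
  A via A→d a: +{d}
  B via B→A d: +{d}
  B via B→a B: +{a}
  S via S→B d A: +{a,d}
  S via S→b: +{b}
  S: {a,b,d}  A: {d}  B: {a,d}
iter 2: (no change)
  S: {a,b,d}  A: {d}  B: {a,d}

FIRST(S) = ["a", "b", "d"]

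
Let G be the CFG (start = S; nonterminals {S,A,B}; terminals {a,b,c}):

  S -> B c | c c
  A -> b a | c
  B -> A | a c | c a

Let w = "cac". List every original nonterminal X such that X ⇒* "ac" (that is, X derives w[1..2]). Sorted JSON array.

CNF form of G:
  S -> B T2 | T2 T2
  A -> T0 T1 | c
  B -> T0 T1 | T1 T2 | T2 T1 | c
  T0 -> b
  T1 -> a
  T2 -> c

CYK fill, restricted to cells inside w[1..2]:
  cell(1,1) a: {T1}  orig:{}
  cell(2,2) c: {A,B,T2}  orig:{A,B}
  cell(1,2) ac: {B}

Original NTs in T[1,2] deriving "ac": ["B"]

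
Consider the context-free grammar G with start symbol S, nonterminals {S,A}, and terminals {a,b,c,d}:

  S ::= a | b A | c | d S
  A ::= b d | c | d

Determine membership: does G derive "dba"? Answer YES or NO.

CNF form of G:
  S -> T0 A | T1 S | a | c
  A -> T0 T1 | c | d
  T0 -> b
  T1 -> d

Fill CYK table bottom-up:
  [0..0]={A,T1}  "d"  orig:{A}
  [1..1]={T0}  "b"  orig:{}
  [2..2]={S}  "a"
  [0..1]=∅  "db"
  [1..2]=∅  "ba"
  [0..2]=∅  "dba"

S ∉ T[0,2] ⇒ NO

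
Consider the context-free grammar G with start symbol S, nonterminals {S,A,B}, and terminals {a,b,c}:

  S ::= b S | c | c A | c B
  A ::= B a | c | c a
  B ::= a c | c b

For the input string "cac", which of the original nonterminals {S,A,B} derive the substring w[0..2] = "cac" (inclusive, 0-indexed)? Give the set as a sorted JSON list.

CNF form of G:
  S -> T1 A | T1 B | T2 S | c
  A -> B T0 | T1 T0 | c
  B -> T0 T1 | T1 T2
  T0 -> a
  T1 -> c
  T2 -> b

CYK fill — only the sub-triangle for w[0..2]:
  cell(0,0) c: {A,S,T1}  orig:{A,S}
  cell(1,1) a: {T0}  orig:{}
  cell(2,2) c: {A,S,T1}  orig:{A,S}
  cell(0,1) ca: {A}
  cell(1,2) ac: {B}
  cell(0,2) cac: {S}

Original NTs in T[0,2] deriving "cac": ["S"]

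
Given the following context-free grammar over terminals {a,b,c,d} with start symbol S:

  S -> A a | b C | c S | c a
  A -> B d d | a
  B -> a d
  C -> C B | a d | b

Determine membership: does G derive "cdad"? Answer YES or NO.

Convert to CNF:
  S -> A T1 | T2 C | T3 S | T3 T1
  A -> B X4 | a
  B -> T1 T0
  C -> C B | T1 T0 | b
  T0 -> d
  T1 -> a
  T2 -> b
  T3 -> c
  X4 -> T0 T0

CYK fill:
  T[0,0] 'c' = {T3}  orig:{}
  T[1,1] 'd' = {T0}  orig:{}
  T[2,2] 'a' = {A,T1}  orig:{A}
  T[3,3] 'd' = {T0}  orig:{}
  T[0,1] 'cd' = ∅
  T[1,2] 'da' = ∅
  T[2,3] 'ad' = {B,C}
  T[0,2] 'cda' = ∅
  T[1,3] 'dad' = ∅
  T[0,3] 'cdad' = ∅

S ∉ T[0,3] ⇒ NO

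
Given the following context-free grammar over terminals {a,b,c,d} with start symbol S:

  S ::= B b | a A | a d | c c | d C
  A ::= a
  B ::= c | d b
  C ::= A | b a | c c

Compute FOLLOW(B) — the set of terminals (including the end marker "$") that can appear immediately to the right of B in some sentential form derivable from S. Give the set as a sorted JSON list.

FIRST iteration:
[1]
  A via A→a: +{a}
  B via B→c: +{c}
  B via B→d b: +{d}
  C via C→A: +{a}
  C via C→b a: +{b}
  C via C→c c: +{c}
  S via S→B b: +{c,d}
  S via S→a A: +{a}
  FIRST[S]={a,c,d}  FIRST[A]={a}  FIRST[B]={c,d}  FIRST[C]={a,b,c}
[2] — fixpoint
  FIRST[S]={a,c,d}  FIRST[A]={a}  FIRST[B]={c,d}  FIRST[C]={a,b,c}

FOLLOW iteration:
initialize: $ ∈ FOLLOW(S)
pass 1:
  S→B b: FOLLOW(B) ⊇ FIRST(b) = {b}; new: +{b}
  S→a A: FOLLOW(A) ⊇ FOLLOW(S) ⊇ {$}; new: +{$}
  S→d C: FOLLOW(C) ⊇ FOLLOW(S) ⊇ {$}; new: +{$}
  FOLLOW(S)={$}  FOLLOW(A)={$}  FOLLOW(B)={b}  FOLLOW(C)={$}
pass 2: — fixpoint
  FOLLOW(S)={$}  FOLLOW(A)={$}  FOLLOW(B)={b}  FOLLOW(C)={$}

FOLLOW(B) = ["b"]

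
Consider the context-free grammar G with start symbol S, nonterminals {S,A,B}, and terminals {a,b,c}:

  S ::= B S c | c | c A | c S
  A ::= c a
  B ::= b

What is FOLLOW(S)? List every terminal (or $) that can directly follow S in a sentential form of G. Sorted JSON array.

FIRST iteration:
pass 1:
  A via A→c a: +{c}
  B via B→b: +{b}
  S via S→B S c: +{b}
  S via S→c: +{c}
  FIRST[S]={b,c}  FIRST[A]={c}  FIRST[B]={b}
pass 2: (no change)
  FIRST[S]={b,c}  FIRST[A]={c}  FIRST[B]={b}

FOLLOW iteration:
seed FOLLOW(S) with $
round 1:
  S→B S c: FOLLOW(B) ⊇ FIRST(S) = {b,c}; new: +{b,c}
  S→B S c: FOLLOW(S) ⊇ FIRST(c) = {c}; new: +{c}
  S→c A: FOLLOW(A) ⊇ FOLLOW(S) ⊇ {$,c}; new: +{$,c}
  FOLLOW(S)={$,c}  FOLLOW(A)={$,c}  FOLLOW(B)={b,c}
round 2: (stable)
  FOLLOW(S)={$,c}  FOLLOW(A)={$,c}  FOLLOW(B)={b,c}

FOLLOW(S) = ["$", "c"]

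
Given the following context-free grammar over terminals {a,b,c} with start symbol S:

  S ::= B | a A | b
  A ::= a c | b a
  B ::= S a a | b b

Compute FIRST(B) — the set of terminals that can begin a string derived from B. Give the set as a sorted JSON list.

FIRST sets, iterate to fixpoint:
pass 1:
  A via A→a c: +{a}
  A via A→b a: +{b}
  B via B→b b: +{b}
  S via S→B: +{b}
  S via S→a A: +{a}
  S: {a,b}  A: {a,b}  B: {b}
pass 2:
  B via B→S a a: +{a}
  S: {a,b}  A: {a,b}  B: {a,b}
pass 3: done
  S: {a,b}  A: {a,b}  B: {a,b}

FIRST(B) = ["a", "b"]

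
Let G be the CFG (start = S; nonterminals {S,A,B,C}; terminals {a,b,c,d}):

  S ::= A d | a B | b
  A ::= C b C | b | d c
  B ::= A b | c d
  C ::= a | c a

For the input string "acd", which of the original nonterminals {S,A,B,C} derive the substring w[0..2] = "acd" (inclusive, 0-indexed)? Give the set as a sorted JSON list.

Convert to CNF:
  S -> A T1 | T3 B | b
  A -> C X4 | T1 T2 | b
  B -> A T0 | T2 T1
  C -> T2 T3 | a
  T0 -> b
  T1 -> d
  T2 -> c
  T3 -> a
  X4 -> T0 C

CYK fill, restricted to cells inside w[0..2]:
  [0..0]={C,T3}  "a"  orig:{C}
  [1..1]={T2}  "c"  orig:{}
  [2..2]={T1}  "d"  orig:{}
  [0..1]=∅  "ac"
  [1..2]={B}  "cd"
  [0..2]={S}  "acd"

Original NTs in T[0,2] deriving "acd": ["S"]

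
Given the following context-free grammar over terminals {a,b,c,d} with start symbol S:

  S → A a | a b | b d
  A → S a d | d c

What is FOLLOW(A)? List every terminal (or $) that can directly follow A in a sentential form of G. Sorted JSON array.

Compute FIRST by fixpoint:
[1]
  A via A→d c: +{d}
  S via S→A a: +{d}
  S via S→a b: +{a}
  S via S→b d: +{b}
  FIRST[S]={a,b,d}  FIRST[A]={d}
[2]
  A via A→S a d: +{a,b}
  FIRST[S]={a,b,d}  FIRST[A]={a,b,d}
[3] (stable)
  FIRST[S]={a,b,d}  FIRST[A]={a,b,d}

FOLLOW iteration:
seed FOLLOW(S) with $
pass 1:
  A→S a d: FOLLOW(S) ⊇ FIRST(a) = {a}; new: +{a}
  S→A a: FOLLOW(A) ⊇ FIRST(a) = {a}; new: +{a}
  FOLLOW(S)={$,a}  FOLLOW(A)={a}
pass 2: (stable)
  FOLLOW(S)={$,a}  FOLLOW(A)={a}

FOLLOW(A) = ["a"]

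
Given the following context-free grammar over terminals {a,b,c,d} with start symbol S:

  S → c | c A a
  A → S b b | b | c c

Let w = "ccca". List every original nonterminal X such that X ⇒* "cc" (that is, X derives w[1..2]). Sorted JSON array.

Convert to CNF:
  S -> T1 X4 | c
  A -> S X3 | T1 T1 | b
  T0 -> b
  T1 -> c
  T2 -> a
  X3 -> T0 T0
  X4 -> A T2

Fill CYK table bottom-up, restricted to cells inside w[1..2]:
  [1..1]={S,T1}  "c"  orig:{S}
  [2..2]={S,T1}  "c"  orig:{S}
  [1..2]={A}  "cc"

Original NTs in T[1,2] deriving "cc": ["A"]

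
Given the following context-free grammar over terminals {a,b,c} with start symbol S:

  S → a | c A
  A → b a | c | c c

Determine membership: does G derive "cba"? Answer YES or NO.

Convert to CNF:
  S -> T2 A | a
  A -> T0 T1 | T2 T2 | c
  T0 -> b
  T1 -> a
  T2 -> c

CYK fill:
  T[0,0] 'c' = {A,T2}  orig:{A}
  T[1,1] 'b' = {T0}  orig:{}
  T[2,2] 'a' = {S,T1}  orig:{S}
  T[0,1] 'cb' = ∅
  T[1,2] 'ba' = {A}
  T[0,2] 'cba' = {S}

S ∈ T[0,2] ⇒ YES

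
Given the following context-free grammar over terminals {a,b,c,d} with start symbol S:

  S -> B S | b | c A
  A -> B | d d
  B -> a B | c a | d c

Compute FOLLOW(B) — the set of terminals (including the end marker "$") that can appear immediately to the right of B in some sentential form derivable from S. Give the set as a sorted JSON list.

FIRST sets, iterate to fixpoint:
[1]
  A via A→d d: +{d}
  B via B→a B: +{a}
  B via B→c a: +{c}
  B via B→d c: +{d}
  S via S→B S: +{a,c,d}
  S via S→b: +{b}
  FIRST[S]={a,b,c,d}  FIRST[A]={d}  FIRST[B]={a,c,d}
[2]
  A via A→B: +{a,c}
  FIRST[S]={a,b,c,d}  FIRST[A]={a,c,d}  FIRST[B]={a,c,d}
[3] done
  FIRST[S]={a,b,c,d}  FIRST[A]={a,c,d}  FIRST[B]={a,c,d}

FOLLOW iteration:
FOLLOW(S) := {$}
[1]
  S→B S: FOLLOW(B) ⊇ FIRST(S) = {a,b,c,d}; new: +{a,b,c,d}
  S→c A: FOLLOW(A) ⊇ FOLLOW(S) ⊇ {$}; new: +{$}
  FOLLOW(S)={$}  FOLLOW(A)={$}  FOLLOW(B)={a,b,c,d}
[2]
  A→B: FOLLOW(B) ⊇ FOLLOW(A) ⊇ {$}; new: +{$}
  FOLLOW(S)={$}  FOLLOW(A)={$}  FOLLOW(B)={$,a,b,c,d}
[3] (no change)
  FOLLOW(S)={$}  FOLLOW(A)={$}  FOLLOW(B)={$,a,b,c,d}

FOLLOW(B) = ["$", "a", "b", "c", "d"]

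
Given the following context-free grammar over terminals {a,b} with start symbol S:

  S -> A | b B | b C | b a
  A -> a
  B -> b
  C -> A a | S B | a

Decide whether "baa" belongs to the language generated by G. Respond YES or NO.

Convert to CNF:
  S -> T1 B | T1 C | T1 T0 | a
  A -> a
  B -> b
  C -> A T0 | S B | a
  T0 -> a
  T1 -> b

CYK table (by increasing span):
  cell(0,0) b: {B,T1}  orig:{B}
  cell(1,1) a: {A,C,S,T0}  orig:{A,C,S}
  cell(2,2) a: {A,C,S,T0}  orig:{A,C,S}
  cell(0,1) ba: {S}
  cell(1,2) aa: {C}
  cell(0,2) baa: {S}

S ∈ T[0,2] ⇒ YES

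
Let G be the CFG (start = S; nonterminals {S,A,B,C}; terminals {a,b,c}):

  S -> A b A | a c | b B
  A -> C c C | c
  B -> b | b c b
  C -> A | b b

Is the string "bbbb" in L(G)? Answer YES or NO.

CNF form of G:
  S -> A X6 | T1 B | T2 T0
  A -> C X3 | c
  B -> T1 X4 | b
  C -> C X5 | T1 T1 | c
  T0 -> c
  T1 -> b
  T2 -> a
  X3 -> T0 C
  X4 -> T0 T1
  X5 -> T0 C
  X6 -> T1 A

CYK fill:
  T[0,0] 'b' = {B,T1}  orig:{B}
  T[1,1] 'b' = {B,T1}  orig:{B}
  T[2,2] 'b' = {B,T1}  orig:{B}
  T[3,3] 'b' = {B,T1}  orig:{B}
  T[0,1] 'bb' = {C,S}
  T[1,2] 'bb' = {C,S}
  T[2,3] 'bb' = {C,S}
  T[0,2] 'bbb' = ∅
  T[1,3] 'bbb' = ∅
  T[0,3] 'bbbb' = ∅

S ∉ T[0,3] ⇒ NO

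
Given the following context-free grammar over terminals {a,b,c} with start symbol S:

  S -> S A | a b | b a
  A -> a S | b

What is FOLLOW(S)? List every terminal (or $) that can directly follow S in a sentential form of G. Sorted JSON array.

FIRST sets, iterate to fixpoint:
iter 1:
  A via A→a S: +{a}
  A via A→b: +{b}
  S via S→a b: +{a}
  S via S→b a: +{b}
  FIRST(S)={a,b}  FIRST(A)={a,b}
iter 2: (no change)
  FIRST(S)={a,b}  FIRST(A)={a,b}

FOLLOW sets:
initialize: $ ∈ FOLLOW(S)
iter 1:
  S→S A: FOLLOW(S) ⊇ FIRST(A) = {a,b}; new: +{a,b}
  S→S A: FOLLOW(A) ⊇ FOLLOW(S) ⊇ {$,a,b}; new: +{$,a,b}
  FOLLOW[S]={$,a,b}  FOLLOW[A]={$,a,b}
iter 2: done
  FOLLOW[S]={$,a,b}  FOLLOW[A]={$,a,b}

FOLLOW(S) = ["$", "a", "b"]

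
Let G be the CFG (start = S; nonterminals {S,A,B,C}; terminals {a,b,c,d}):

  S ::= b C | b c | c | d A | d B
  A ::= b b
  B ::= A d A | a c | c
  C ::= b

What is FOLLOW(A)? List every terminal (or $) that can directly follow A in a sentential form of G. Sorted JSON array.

FIRST iteration:
[1]
  A via A→b b: +{b}
  B via B→A d A: +{b}
  B via B→a c: +{a}
  B via B→c: +{c}
  C via C→b: +{b}
  S via S→b C: +{b}
  S via S→c: +{c}
  S via S→d A: +{d}
  S: {b,c,d}  A: {b}  B: {a,b,c}  C: {b}
[2] — fixpoint
  S: {b,c,d}  A: {b}  B: {a,b,c}  C: {b}

FOLLOW iteration:
seed FOLLOW(S) with $
pass 1:
  B→A d A: FOLLOW(A) ⊇ FIRST(d) = {d}; new: +{d}
  S→b C: FOLLOW(C) ⊇ FOLLOW(S) ⊇ {$}; new: +{$}
  S→d A: FOLLOW(A) ⊇ FOLLOW(S) ⊇ {$}; new: +{$}
  S→d B: FOLLOW(B) ⊇ FOLLOW(S) ⊇ {$}; new: +{$}
  FOLLOW(S)={$}  FOLLOW(A)={$,d}  FOLLOW(B)={$}  FOLLOW(C)={$}
pass 2: (stable)
  FOLLOW(S)={$}  FOLLOW(A)={$,d}  FOLLOW(B)={$}  FOLLOW(C)={$}

FOLLOW(A) = ["$", "d"]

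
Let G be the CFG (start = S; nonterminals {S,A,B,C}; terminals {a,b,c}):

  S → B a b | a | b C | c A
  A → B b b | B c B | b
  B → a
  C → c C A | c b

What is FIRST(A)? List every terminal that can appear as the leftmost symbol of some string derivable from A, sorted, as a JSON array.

Compute FIRST by fixpoint:
[1]
  A via A→b: +{b}
  B via B→a: +{a}
  C via C→c C A: +{c}
  S via S→B a b: +{a}
  S via S→b C: +{b}
  S via S→c A: +{c}
  S: {a,b,c}  A: {b}  B: {a}  C: {c}
[2]
  A via A→B b b: +{a}
  S: {a,b,c}  A: {a,b}  B: {a}  C: {c}
[3] (stable)
  S: {a,b,c}  A: {a,b}  B: {a}  C: {c}

FIRST(A) = ["a", "b"]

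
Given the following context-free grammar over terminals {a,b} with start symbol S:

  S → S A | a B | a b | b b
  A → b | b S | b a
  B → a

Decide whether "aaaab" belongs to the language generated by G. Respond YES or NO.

CNF form of G:
  S -> S A | T0 T0 | T1 B | T1 T0
  A -> T0 S | T0 T1 | b
  B -> a
  T0 -> b
  T1 -> a

Fill CYK table bottom-up:
  T[0,0] 'a' = {B,T1}  orig:{B}
  T[1,1] 'a' = {B,T1}  orig:{B}
  T[2,2] 'a' = {B,T1}  orig:{B}
  T[3,3] 'a' = {B,T1}  orig:{B}
  T[4,4] 'b' = {A,T0}  orig:{A}
  T[0,1] 'aa' = {S}
  T[1,2] 'aa' = {S}
  T[2,3] 'aa' = {S}
  T[3,4] 'ab' = {S}
  T[0,2] 'aaa' = ∅
  T[1,3] 'aaa' = ∅
  T[2,4] 'aab' = {S}
  T[0,3] 'aaaa' = ∅
  T[1,4] 'aaab' = ∅
  T[0,4] 'aaaab' = ∅

S ∉ T[0,4] ⇒ NO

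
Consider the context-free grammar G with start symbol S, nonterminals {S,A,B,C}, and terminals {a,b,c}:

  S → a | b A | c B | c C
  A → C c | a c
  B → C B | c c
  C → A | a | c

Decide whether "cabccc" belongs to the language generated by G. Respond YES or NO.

Convert to CNF:
  S -> T0 B | T0 C | T2 A | a
  A -> C T0 | T1 T0
  B -> C B | T0 T0
  C -> C T0 | T1 T0 | a | c
  T0 -> c
  T1 -> a
  T2 -> b

Fill CYK table bottom-up:
  T[0,0] 'c' = {C,T0}  orig:{C}
  T[1,1] 'a' = {C,S,T1}  orig:{C,S}
  T[2,2] 'b' = {T2}  orig:{}
  T[3,3] 'c' = {C,T0}  orig:{C}
  T[4,4] 'c' = {C,T0}  orig:{C}
  T[5,5] 'c' = {C,T0}  orig:{C}
  T[0,1] 'ca' = {S}
  T[1,2] 'ab' = ∅
  T[2,3] 'bc' = ∅
  T[3,4] 'cc' = {A,B,C,S}
  T[4,5] 'cc' = {A,B,C,S}
  T[0,2] 'cab' = ∅
  T[1,3] 'abc' = ∅
  T[2,4] 'bcc' = {S}
  T[3,5] 'ccc' = {A,B,C,S}
  T[0,3] 'cabc' = ∅
  T[1,4] 'abcc' = ∅
  T[2,5] 'bccc' = {S}
  T[0,4] 'cabcc' = ∅
  T[1,5] 'abccc' = ∅
  T[0,5] 'cabccc' = ∅

S ∉ T[0,5] ⇒ NO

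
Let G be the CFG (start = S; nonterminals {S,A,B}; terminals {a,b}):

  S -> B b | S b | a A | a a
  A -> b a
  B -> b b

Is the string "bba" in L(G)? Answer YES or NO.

Convert to CNF:
  S -> B T0 | S T0 | T1 A | T1 T1
  A -> T0 T1
  B -> T0 T0
  T0 -> b
  T1 -> a

CYK fill:
  T[0,0] 'b' = {T0}  orig:{}
  T[1,1] 'b' = {T0}  orig:{}
  T[2,2] 'a' = {T1}  orig:{}
  T[0,1] 'bb' = {B}
  T[1,2] 'ba' = {A}
  T[0,2] 'bba' = ∅

S ∉ T[0,2] ⇒ NO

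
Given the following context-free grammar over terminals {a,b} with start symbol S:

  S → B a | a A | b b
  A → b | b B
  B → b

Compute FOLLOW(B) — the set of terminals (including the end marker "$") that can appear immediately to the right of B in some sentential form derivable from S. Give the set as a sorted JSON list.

FIRST sets, iterate to fixpoint:
round 1:
  A via A→b: +{b}
  B via B→b: +{b}
  S via S→B a: +{b}
  S via S→a A: +{a}
  FIRST[S]={a,b}  FIRST[A]={b}  FIRST[B]={b}
round 2: (no change)
  FIRST[S]={a,b}  FIRST[A]={b}  FIRST[B]={b}

Compute FOLLOW by fixpoint:
FOLLOW(S) := {$}
[1]
  S→B a: FOLLOW(B) ⊇ FIRST(a) = {a}; new: +{a}
  S→a A: FOLLOW(A) ⊇ FOLLOW(S) ⊇ {$}; new: +{$}
  S: {$}  A: {$}  B: {a}
[2]
  A→b B: FOLLOW(B) ⊇ FOLLOW(A) ⊇ {$}; new: +{$}
  S: {$}  A: {$}  B: {$,a}
[3] (stable)
  S: {$}  A: {$}  B: {$,a}

FOLLOW(B) = ["$", "a"]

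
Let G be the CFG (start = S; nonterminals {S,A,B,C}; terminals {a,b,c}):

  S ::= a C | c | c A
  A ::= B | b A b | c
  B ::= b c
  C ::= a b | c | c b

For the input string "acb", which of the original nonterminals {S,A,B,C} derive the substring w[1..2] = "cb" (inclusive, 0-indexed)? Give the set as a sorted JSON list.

CNF form of G:
  S -> T1 A | T2 C | c
  A -> T0 T1 | T0 X3 | c
  B -> T0 T1
  C -> T1 T0 | T2 T0 | c
  T0 -> b
  T1 -> c
  T2 -> a
  X3 -> A T0

CYK fill (cells [i..j] with 1 ≤ i ≤ j ≤ 2 only):
  T[1,1] 'c' = {A,C,S,T1}  orig:{A,C,S}
  T[2,2] 'b' = {T0}  orig:{}
  T[1,2] 'cb' = {C,X3}  orig:{C}

Original NTs in T[1,2] deriving "cb": ["C"]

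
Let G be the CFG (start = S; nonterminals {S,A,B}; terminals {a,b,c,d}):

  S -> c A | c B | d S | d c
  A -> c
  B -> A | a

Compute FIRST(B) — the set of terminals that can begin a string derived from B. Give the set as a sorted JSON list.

Compute FIRST by fixpoint:
[1]
  A via A→c: +{c}
  B via B→A: +{c}
  B via B→a: +{a}
  S via S→c A: +{c}
  S via S→d S: +{d}
  S: {c,d}  A: {c}  B: {a,c}
[2] — fixpoint
  S: {c,d}  A: {c}  B: {a,c}

FIRST(B) = ["a", "c"]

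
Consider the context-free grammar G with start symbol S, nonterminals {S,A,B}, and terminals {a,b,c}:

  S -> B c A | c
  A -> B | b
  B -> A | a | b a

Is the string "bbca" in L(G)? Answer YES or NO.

CNF form of G:
  S -> B X3 | c
  A -> T0 T1 | a | b
  B -> T0 T1 | a | b
  T0 -> b
  T1 -> a
  T2 -> c
  X3 -> T2 A

CYK fill:
  T[0,0] 'b' = {A,B,T0}  orig:{A,B}
  T[1,1] 'b' = {A,B,T0}  orig:{A,B}
  T[2,2] 'c' = {S,T2}  orig:{S}
  T[3,3] 'a' = {A,B,T1}  orig:{A,B}
  T[0,1] 'bb' = ∅
  T[1,2] 'bc' = ∅
  T[2,3] 'ca' = {X3}  orig:{}
  T[0,2] 'bbc' = ∅
  T[1,3] 'bca' = {S}
  T[0,3] 'bbca' = ∅

S ∉ T[0,3] ⇒ NO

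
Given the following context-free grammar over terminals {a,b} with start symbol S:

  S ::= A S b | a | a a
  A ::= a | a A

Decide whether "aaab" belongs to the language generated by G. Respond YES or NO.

Convert to CNF:
  S -> A X2 | T0 T0 | a
  A -> T0 A | a
  T0 -> a
  T1 -> b
  X2 -> S T1

CYK table (by increasing span):
  [0..0]={A,S,T0}  "a"  orig:{A,S}
  [1..1]={A,S,T0}  "a"  orig:{A,S}
  [2..2]={A,S,T0}  "a"  orig:{A,S}
  [3..3]={T1}  "b"  orig:{}
  [0..1]={A,S}  "aa"
  [1..2]={A,S}  "aa"
  [2..3]={X2}  "ab"  orig:{}
  [0..2]={A}  "aaa"
  [1..3]={S,X2}  "aab"  orig:{S}
  [0..3]={S}  "aaab"

S ∈ T[0,3] ⇒ YES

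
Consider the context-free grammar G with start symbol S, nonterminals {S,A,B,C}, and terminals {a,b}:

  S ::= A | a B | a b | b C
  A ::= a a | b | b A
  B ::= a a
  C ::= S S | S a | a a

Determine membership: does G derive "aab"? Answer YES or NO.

Convert to CNF:
  S -> T0 B | T0 T0 | T0 T1 | T1 A | T1 C | b
  A -> T0 T0 | T1 A | b
  B -> T0 T0
  C -> S S | S T0 | T0 T0
  T0 -> a
  T1 -> b

CYK fill:
  [0..0]={T0}  "a"  orig:{}
  [1..1]={T0}  "a"  orig:{}
  [2..2]={A,S,T1}  "b"  orig:{A,S}
  [0..1]={A,B,C,S}  "aa"
  [1..2]={S}  "ab"
  [0..2]={C}  "aab"

S ∉ T[0,2] ⇒ NO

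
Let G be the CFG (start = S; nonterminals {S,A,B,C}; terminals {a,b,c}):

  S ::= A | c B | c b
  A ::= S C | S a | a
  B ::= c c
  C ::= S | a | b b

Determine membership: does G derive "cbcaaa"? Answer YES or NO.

CNF form of G:
  S -> S C | S T0 | T1 B | T1 T2 | a
  A -> S C | S T0 | a
  B -> T1 T1
  C -> S C | S T0 | T1 B | T1 T2 | T2 T2 | a
  T0 -> a
  T1 -> c
  T2 -> b

CYK table (by increasing span):
  [0..0]={T1}  "c"  orig:{}
  [1..1]={T2}  "b"  orig:{}
  [2..2]={T1}  "c"  orig:{}
  [3..3]={A,C,S,T0}  "a"  orig:{A,C,S}
  [4..4]={A,C,S,T0}  "a"  orig:{A,C,S}
  [5..5]={A,C,S,T0}  "a"  orig:{A,C,S}
  [0..1]={C,S}  "cb"
  [1..2]=∅  "bc"
  [2..3]=∅  "ca"
  [3..4]={A,C,S}  "aa"
  [4..5]={A,C,S}  "aa"
  [0..2]=∅  "cbc"
  [1..3]=∅  "bca"
  [2..4]=∅  "caa"
  [3..5]={A,C,S}  "aaa"
  [0..3]=∅  "cbca"
  [1..4]=∅  "bcaa"
  [2..5]=∅  "caaa"
  [0..4]=∅  "cbcaa"
  [1..5]=∅  "bcaaa"
  [0..5]=∅  "cbcaaa"

S ∉ T[0,5] ⇒ NO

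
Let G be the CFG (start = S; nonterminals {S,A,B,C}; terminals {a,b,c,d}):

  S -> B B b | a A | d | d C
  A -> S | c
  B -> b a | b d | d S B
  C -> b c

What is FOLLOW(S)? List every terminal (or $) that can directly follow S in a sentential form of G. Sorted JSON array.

FIRST iteration:
round 1:
  A via A→c: +{c}
  B via B→b a: +{b}
  B via B→d S B: +{d}
  C via C→b c: +{b}
  S via S→B B b: +{b,d}
  S via S→a A: +{a}
  FIRST[S]={a,b,d}  FIRST[A]={c}  FIRST[B]={b,d}  FIRST[C]={b}
round 2:
  A via A→S: +{a,b,d}
  FIRST[S]={a,b,d}  FIRST[A]={a,b,c,d}  FIRST[B]={b,d}  FIRST[C]={b}
round 3: done
  FIRST[S]={a,b,d}  FIRST[A]={a,b,c,d}  FIRST[B]={b,d}  FIRST[C]={b}

FOLLOW sets:
FOLLOW(S) := {$}
round 1:
  B→d S B: FOLLOW(S) ⊇ FIRST(B) = {b,d}; new: +{b,d}
  S→B B b: FOLLOW(B) ⊇ FIRST(B) = {b,d}; new: +{b,d}
  S→a A: FOLLOW(A) ⊇ FOLLOW(S) ⊇ {$,b,d}; new: +{$,b,d}
  S→d C: FOLLOW(C) ⊇ FOLLOW(S) ⊇ {$,b,d}; new: +{$,b,d}
  S: {$,b,d}  A: {$,b,d}  B: {b,d}  C: {$,b,d}
round 2: (no change)
  S: {$,b,d}  A: {$,b,d}  B: {b,d}  C: {$,b,d}

FOLLOW(S) = ["$", "b", "d"]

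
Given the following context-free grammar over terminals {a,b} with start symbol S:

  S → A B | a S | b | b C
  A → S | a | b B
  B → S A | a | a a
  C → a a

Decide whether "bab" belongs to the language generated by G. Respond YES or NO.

CNF form of G:
  S -> A B | T0 S | T1 C | b
  A -> A B | T0 S | T1 B | T1 C | a | b
  B -> S A | T0 T0 | a
  C -> T0 T0
  T0 -> a
  T1 -> b

Fill CYK table bottom-up:
  T[0,0] 'b' = {A,S,T1}  orig:{A,S}
  T[1,1] 'a' = {A,B,T0}  orig:{A,B}
  T[2,2] 'b' = {A,S,T1}  orig:{A,S}
  T[0,1] 'ba' = {A,B,S}
  T[1,2] 'ab' = {A,S}
  T[0,2] 'bab' = {B}

S ∉ T[0,2] ⇒ NO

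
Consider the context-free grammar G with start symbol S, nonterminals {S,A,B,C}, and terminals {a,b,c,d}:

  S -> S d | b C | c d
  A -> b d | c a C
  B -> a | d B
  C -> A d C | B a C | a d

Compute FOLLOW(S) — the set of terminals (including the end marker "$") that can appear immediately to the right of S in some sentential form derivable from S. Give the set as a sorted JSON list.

FIRST sets, iterate to fixpoint:
[1]
  A via A→b d: +{b}
  A via A→c a C: +{c}
  B via B→a: +{a}
  B via B→d B: +{d}
  C via C→A d C: +{b,c}
  C via C→B a C: +{a,d}
  S via S→b C: +{b}
  S via S→c d: +{c}
  FIRST(S)={b,c}  FIRST(A)={b,c}  FIRST(B)={a,d}  FIRST(C)={a,b,c,d}
[2] (stable)
  FIRST(S)={b,c}  FIRST(A)={b,c}  FIRST(B)={a,d}  FIRST(C)={a,b,c,d}

FOLLOW iteration:
initialize: $ ∈ FOLLOW(S)
[1]
  C→A d C: FOLLOW(A) ⊇ FIRST(d) = {d}; new: +{d}
  C→B a C: FOLLOW(B) ⊇ FIRST(a) = {a}; new: +{a}
  S→S d: FOLLOW(S) ⊇ FIRST(d) = {d}; new: +{d}
  S→b C: FOLLOW(C) ⊇ FOLLOW(S) ⊇ {$,d}; new: +{$,d}
  FOLLOW(S)={$,d}  FOLLOW(A)={d}  FOLLOW(B)={a}  FOLLOW(C)={$,d}
[2] — fixpoint
  FOLLOW(S)={$,d}  FOLLOW(A)={d}  FOLLOW(B)={a}  FOLLOW(C)={$,d}

FOLLOW(S) = ["$", "d"]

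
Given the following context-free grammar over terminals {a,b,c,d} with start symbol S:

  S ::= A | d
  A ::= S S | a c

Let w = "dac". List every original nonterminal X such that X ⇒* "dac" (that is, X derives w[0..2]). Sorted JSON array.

Convert to CNF:
  S -> S S | T0 T1 | d
  A -> S S | T0 T1
  T0 -> a
  T1 -> c

Fill CYK table bottom-up — only the sub-triangle for w[0..2]:
  [0..0]={S}  "d"
  [1..1]={T0}  "a"  orig:{}
  [2..2]={T1}  "c"  orig:{}
  [0..1]=∅  "da"
  [1..2]={A,S}  "ac"
  [0..2]={A,S}  "dac"

Original NTs in T[0,2] deriving "dac": ["A", "S"]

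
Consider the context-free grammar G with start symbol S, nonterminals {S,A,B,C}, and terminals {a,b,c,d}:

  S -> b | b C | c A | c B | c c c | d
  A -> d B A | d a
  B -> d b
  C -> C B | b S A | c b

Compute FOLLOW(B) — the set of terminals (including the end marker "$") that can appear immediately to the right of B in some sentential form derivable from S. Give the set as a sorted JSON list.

Compute FIRST by fixpoint:
round 1:
  A via A→d B A: +{d}
  B via B→d b: +{d}
  C via C→b S A: +{b}
  C via C→c b: +{c}
  S via S→b: +{b}
  S via S→c A: +{c}
  S via S→d: +{d}
  FIRST[S]={b,c,d}  FIRST[A]={d}  FIRST[B]={d}  FIRST[C]={b,c}
round 2: done
  FIRST[S]={b,c,d}  FIRST[A]={d}  FIRST[B]={d}  FIRST[C]={b,c}

Compute FOLLOW by fixpoint:
initialize: $ ∈ FOLLOW(S)
round 1:
  A→d B A: FOLLOW(B) ⊇ FIRST(A) = {d}; new: +{d}
  C→C B: FOLLOW(C) ⊇ FIRST(B) = {d}; new: +{d}
  C→b S A: FOLLOW(S) ⊇ FIRST(A) = {d}; new: +{d}
  C→b S A: FOLLOW(A) ⊇ FOLLOW(C) ⊇ {d}; new: +{d}
  S→b C: FOLLOW(C) ⊇ FOLLOW(S) ⊇ {$,d}; new: +{$}
  S→c A: FOLLOW(A) ⊇ FOLLOW(S) ⊇ {$,d}; new: +{$}
  S→c B: FOLLOW(B) ⊇ FOLLOW(S) ⊇ {$,d}; new: +{$}
  FOLLOW(S)={$,d}  FOLLOW(A)={$,d}  FOLLOW(B)={$,d}  FOLLOW(C)={$,d}
round 2: (stable)
  FOLLOW(S)={$,d}  FOLLOW(A)={$,d}  FOLLOW(B)={$,d}  FOLLOW(C)={$,d}

FOLLOW(B) = ["$", "d"]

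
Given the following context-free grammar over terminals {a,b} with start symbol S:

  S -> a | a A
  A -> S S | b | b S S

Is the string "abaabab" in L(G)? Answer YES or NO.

CNF form of G:
  S -> T1 A | a
  A -> S S | T0 X2 | b
  T0 -> b
  T1 -> a
  X2 -> S S

CYK fill:
  [0..0]={S,T1}  "a"  orig:{S}
  [1..1]={A,T0}  "b"  orig:{A}
  [2..2]={S,T1}  "a"  orig:{S}
  [3..3]={S,T1}  "a"  orig:{S}
  [4..4]={A,T0}  "b"  orig:{A}
  [5..5]={S,T1}  "a"  orig:{S}
  [6..6]={A,T0}  "b"  orig:{A}
  [0..1]={S}  "ab"
  [1..2]=∅  "ba"
  [2..3]={A,X2}  "aa"  orig:{A}
  [3..4]={S}  "ab"
  [4..5]=∅  "ba"
  [5..6]={S}  "ab"
  [0..2]={A,X2}  "aba"  orig:{A}
  [1..3]={A}  "baa"
  [2..4]={A,X2}  "aab"  orig:{A}
  [3..5]={A,X2}  "aba"  orig:{A}
  [4..6]=∅  "bab"
  [0..3]={S}  "abaa"
  [1..4]={A}  "baab"
  [2..5]={S}  "aaba"
  [3..6]={A,X2}  "abab"  orig:{A}
  [0..4]={S}  "abaab"
  [1..5]=∅  "baaba"
  [2..6]={S}  "aabab"
  [0..5]={A,X2}  "abaaba"  orig:{A}
  [1..6]=∅  "baabab"
  [0..6]={A,X2}  "abaabab"  orig:{A}

S ∉ T[0,6] ⇒ NO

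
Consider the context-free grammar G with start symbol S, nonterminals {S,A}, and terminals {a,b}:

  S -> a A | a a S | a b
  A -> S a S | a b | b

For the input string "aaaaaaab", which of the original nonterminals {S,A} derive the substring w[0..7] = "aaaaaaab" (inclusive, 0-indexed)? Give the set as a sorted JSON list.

CNF form of G:
  S -> T0 A | T0 T1 | T0 X3
  A -> S X2 | T0 T1 | b
  T0 -> a
  T1 -> b
  X2 -> T0 S
  X3 -> T0 S

CYK fill, restricted to cells inside w[0..7]:
  cell(0,0) a: {T0}  orig:{}
  cell(1,1) a: {T0}  orig:{}
  cell(2,2) a: {T0}  orig:{}
  cell(3,3) a: {T0}  orig:{}
  cell(4,4) a: {T0}  orig:{}
  cell(5,5) a: {T0}  orig:{}
  cell(6,6) a: {T0}  orig:{}
  cell(7,7) b: {A,T1}  orig:{A}
  cell(0,1) aa: ∅
  cell(1,2) aa: ∅
  cell(2,3) aa: ∅
  cell(3,4) aa: ∅
  cell(4,5) aa: ∅
  cell(5,6) aa: ∅
  cell(6,7) ab: {A,S}
  cell(0,2) aaa: ∅
  cell(1,3) aaa: ∅
  cell(2,4) aaa: ∅
  cell(3,5) aaa: ∅
  cell(4,6) aaa: ∅
  cell(5,7) aab: {S,X2,X3}  orig:{S}
  cell(0,3) aaaa: ∅
  cell(1,4) aaaa: ∅
  cell(2,5) aaaa: ∅
  cell(3,6) aaaa: ∅
  cell(4,7) aaab: {S,X2,X3}  orig:{S}
  cell(0,4) aaaaa: ∅
  cell(1,5) aaaaa: ∅
  cell(2,6) aaaaa: ∅
  cell(3,7) aaaab: {S,X2,X3}  orig:{S}
  cell(0,5) aaaaaa: ∅
  cell(1,6) aaaaaa: ∅
  cell(2,7) aaaaab: {S,X2,X3}  orig:{S}
  cell(0,6) aaaaaaa: ∅
  cell(1,7) aaaaaab: {S,X2,X3}  orig:{S}
  cell(0,7) aaaaaaab: {S,X2,X3}  orig:{S}

Original NTs in T[0,7] deriving "aaaaaaab": ["S"]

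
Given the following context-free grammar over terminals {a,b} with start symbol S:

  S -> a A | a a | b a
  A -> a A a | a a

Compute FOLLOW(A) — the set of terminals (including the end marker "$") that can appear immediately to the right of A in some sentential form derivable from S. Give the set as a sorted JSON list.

FIRST sets, iterate to fixpoint:
iter 1:
  A via A→a A a: +{a}
  S via S→a A: +{a}
  S via S→b a: +{b}
  FIRST(S)={a,b}  FIRST(A)={a}
iter 2: (stable)
  FIRST(S)={a,b}  FIRST(A)={a}

FOLLOW sets:
seed FOLLOW(S) with $
[1]
  A→a A a: FOLLOW(A) ⊇ FIRST(a) = {a}; new: +{a}
  S→a A: FOLLOW(A) ⊇ FOLLOW(S) ⊇ {$}; new: +{$}
  S: {$}  A: {$,a}
[2] (stable)
  S: {$}  A: {$,a}

FOLLOW(A) = ["$", "a"]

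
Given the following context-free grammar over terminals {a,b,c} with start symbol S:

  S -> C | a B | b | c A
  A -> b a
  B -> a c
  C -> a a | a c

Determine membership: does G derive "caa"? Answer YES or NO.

CNF form of G:
  S -> T1 B | T1 T1 | T1 T2 | T2 A | b
  A -> T0 T1
  B -> T1 T2
  C -> T1 T1 | T1 T2
  T0 -> b
  T1 -> a
  T2 -> c

CYK fill:
  [0..0]={T2}  "c"  orig:{}
  [1..1]={T1}  "a"  orig:{}
  [2..2]={T1}  "a"  orig:{}
  [0..1]=∅  "ca"
  [1..2]={C,S}  "aa"
  [0..2]=∅  "caa"

S ∉ T[0,2] ⇒ NO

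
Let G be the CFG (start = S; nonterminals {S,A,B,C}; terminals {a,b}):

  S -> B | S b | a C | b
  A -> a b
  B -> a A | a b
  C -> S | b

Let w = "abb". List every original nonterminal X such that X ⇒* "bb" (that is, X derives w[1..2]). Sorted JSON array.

CNF form of G:
  S -> S T1 | T0 A | T0 C | T0 T1 | b
  A -> T0 T1
  B -> T0 A | T0 T1
  C -> S T1 | T0 A | T0 C | T0 T1 | b
  T0 -> a
  T1 -> b

CYK table (by increasing span), restricted to cells inside w[1..2]:
  [1..1]={C,S,T1}  "b"  orig:{C,S}
  [2..2]={C,S,T1}  "b"  orig:{C,S}
  [1..2]={C,S}  "bb"

Original NTs in T[1,2] deriving "bb": ["C", "S"]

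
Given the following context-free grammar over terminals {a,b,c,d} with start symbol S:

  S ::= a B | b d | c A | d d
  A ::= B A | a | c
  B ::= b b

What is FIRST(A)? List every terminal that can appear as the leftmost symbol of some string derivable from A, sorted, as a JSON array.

FIRST iteration:
iter 1:
  A via A→a: +{a}
  A via A→c: +{c}
  B via B→b b: +{b}
  S via S→a B: +{a}
  S via S→b d: +{b}
  S via S→c A: +{c}
  S via S→d d: +{d}
  S: {a,b,c,d}  A: {a,c}  B: {b}
iter 2:
  A via A→B A: +{b}
  S: {a,b,c,d}  A: {a,b,c}  B: {b}
iter 3: done
  S: {a,b,c,d}  A: {a,b,c}  B: {b}

FIRST(A) = ["a", "b", "c"]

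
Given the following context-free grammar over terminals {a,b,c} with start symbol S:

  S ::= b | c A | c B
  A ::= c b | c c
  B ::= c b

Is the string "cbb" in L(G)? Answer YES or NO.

Convert to CNF:
  S -> T0 A | T0 B | b
  A -> T0 T0 | T0 T1
  B -> T0 T1
  T0 -> c
  T1 -> b

CYK fill:
  [0..0]={T0}  "c"  orig:{}
  [1..1]={S,T1}  "b"  orig:{S}
  [2..2]={S,T1}  "b"  orig:{S}
  [0..1]={A,B}  "cb"
  [1..2]=∅  "bb"
  [0..2]=∅  "cbb"

S ∉ T[0,2] ⇒ NO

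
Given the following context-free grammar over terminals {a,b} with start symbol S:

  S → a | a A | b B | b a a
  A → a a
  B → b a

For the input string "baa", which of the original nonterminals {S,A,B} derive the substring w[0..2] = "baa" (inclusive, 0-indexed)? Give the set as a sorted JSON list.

CNF form of G:
  S -> T0 A | T1 B | T1 X2 | a
  A -> T0 T0
  B -> T1 T0
  T0 -> a
  T1 -> b
  X2 -> T0 T0

CYK fill, restricted to cells inside w[0..2]:
  [0..0]={T1}  "b"  orig:{}
  [1..1]={S,T0}  "a"  orig:{S}
  [2..2]={S,T0}  "a"  orig:{S}
  [0..1]={B}  "ba"
  [1..2]={A,X2}  "aa"  orig:{A}
  [0..2]={S}  "baa"

Original NTs in T[0,2] deriving "baa": ["S"]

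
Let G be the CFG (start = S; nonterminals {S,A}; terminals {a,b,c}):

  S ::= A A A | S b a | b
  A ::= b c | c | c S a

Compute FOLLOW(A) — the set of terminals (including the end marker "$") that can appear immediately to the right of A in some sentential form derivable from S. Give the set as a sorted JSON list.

FIRST iteration:
iter 1:
  A via A→b c: +{b}
  A via A→c: +{c}
  S via S→A A A: +{b,c}
  FIRST[S]={b,c}  FIRST[A]={b,c}
iter 2: — fixpoint
  FIRST[S]={b,c}  FIRST[A]={b,c}

FOLLOW iteration:
initialize: $ ∈ FOLLOW(S)
pass 1:
  A→c S a: FOLLOW(S) ⊇ FIRST(a) = {a}; new: +{a}
  S→A A A: FOLLOW(A) ⊇ FIRST(A) = {b,c}; new: +{b,c}
  S→A A A: FOLLOW(A) ⊇ FOLLOW(S) ⊇ {$,a}; new: +{$,a}
  S→S b a: FOLLOW(S) ⊇ FIRST(b) = {b}; new: +{b}
  FOLLOW(S)={$,a,b}  FOLLOW(A)={$,a,b,c}
pass 2: (stable)
  FOLLOW(S)={$,a,b}  FOLLOW(A)={$,a,b,c}

FOLLOW(A) = ["$", "a", "b", "c"]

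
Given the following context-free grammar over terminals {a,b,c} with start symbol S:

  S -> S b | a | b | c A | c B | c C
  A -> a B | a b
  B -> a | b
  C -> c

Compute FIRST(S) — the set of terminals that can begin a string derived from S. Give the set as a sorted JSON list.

FIRST iteration:
pass 1:
  A via A→a B: +{a}
  B via B→a: +{a}
  B via B→b: +{b}
  C via C→c: +{c}
  S via S→a: +{a}
  S via S→b: +{b}
  S via S→c A: +{c}
  FIRST[S]={a,b,c}  FIRST[A]={a}  FIRST[B]={a,b}  FIRST[C]={c}
pass 2: done
  FIRST[S]={a,b,c}  FIRST[A]={a}  FIRST[B]={a,b}  FIRST[C]={c}

FIRST(S) = ["a", "b", "c"]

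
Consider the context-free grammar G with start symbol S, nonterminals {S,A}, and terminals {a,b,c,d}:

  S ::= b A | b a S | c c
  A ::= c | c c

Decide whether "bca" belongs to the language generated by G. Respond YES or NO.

CNF form of G:
  S -> T0 T0 | T1 A | T1 X3
  A -> T0 T0 | c
  T0 -> c
  T1 -> b
  T2 -> a
  X3 -> T2 S

CYK table (by increasing span):
  T[0,0] 'b' = {T1}  orig:{}
  T[1,1] 'c' = {A,T0}  orig:{A}
  T[2,2] 'a' = {T2}  orig:{}
  T[0,1] 'bc' = {S}
  T[1,2] 'ca' = ∅
  T[0,2] 'bca' = ∅

S ∉ T[0,2] ⇒ NO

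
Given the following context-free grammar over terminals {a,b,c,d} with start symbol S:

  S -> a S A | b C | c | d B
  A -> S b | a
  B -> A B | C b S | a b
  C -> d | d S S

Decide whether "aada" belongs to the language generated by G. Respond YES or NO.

CNF form of G:
  S -> T0 C | T1 X5 | T2 B | c
  A -> S T0 | a
  B -> A B | C X3 | T1 T0
  C -> T2 X4 | d
  T0 -> b
  T1 -> a
  T2 -> d
  X3 -> T0 S
  X4 -> S S
  X5 -> S A

CYK table (by increasing span):
  cell(0,0) a: {A,T1}  orig:{A}
  cell(1,1) a: {A,T1}  orig:{A}
  cell(2,2) d: {C,T2}  orig:{C}
  cell(3,3) a: {A,T1}  orig:{A}
  cell(0,1) aa: ∅
  cell(1,2) ad: ∅
  cell(2,3) da: ∅
  cell(0,2) aad: ∅
  cell(1,3) ada: ∅
  cell(0,3) aada: ∅

S ∉ T[0,3] ⇒ NO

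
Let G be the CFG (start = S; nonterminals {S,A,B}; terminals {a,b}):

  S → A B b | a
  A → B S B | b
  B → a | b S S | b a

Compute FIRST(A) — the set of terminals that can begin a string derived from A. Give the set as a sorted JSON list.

FIRST sets, iterate to fixpoint:
pass 1:
  A via A→b: +{b}
  B via B→a: +{a}
  B via B→b S S: +{b}
  S via S→A B b: +{b}
  S via S→a: +{a}
  FIRST[S]={a,b}  FIRST[A]={b}  FIRST[B]={a,b}
pass 2:
  A via A→B S B: +{a}
  FIRST[S]={a,b}  FIRST[A]={a,b}  FIRST[B]={a,b}
pass 3: (no change)
  FIRST[S]={a,b}  FIRST[A]={a,b}  FIRST[B]={a,b}

FIRST(A) = ["a", "b"]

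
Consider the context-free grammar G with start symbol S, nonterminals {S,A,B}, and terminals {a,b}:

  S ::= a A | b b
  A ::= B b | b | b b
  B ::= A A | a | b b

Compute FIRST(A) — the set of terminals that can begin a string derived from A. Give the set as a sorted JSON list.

FIRST sets, iterate to fixpoint:
iter 1:
  A via A→b: +{b}
  B via B→A A: +{b}
  B via B→a: +{a}
  S via S→a A: +{a}
  S via S→b b: +{b}
  S: {a,b}  A: {b}  B: {a,b}
iter 2:
  A via A→B b: +{a}
  S: {a,b}  A: {a,b}  B: {a,b}
iter 3: — fixpoint
  S: {a,b}  A: {a,b}  B: {a,b}

FIRST(A) = ["a", "b"]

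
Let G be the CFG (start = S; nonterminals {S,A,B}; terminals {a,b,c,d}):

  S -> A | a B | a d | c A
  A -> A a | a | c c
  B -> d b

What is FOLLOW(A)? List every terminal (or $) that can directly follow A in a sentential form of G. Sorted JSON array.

FIRST iteration:
round 1:
  A via A→a: +{a}
  A via A→c c: +{c}
  B via B→d b: +{d}
  S via S→A: +{a,c}
  FIRST[S]={a,c}  FIRST[A]={a,c}  FIRST[B]={d}
round 2: done
  FIRST[S]={a,c}  FIRST[A]={a,c}  FIRST[B]={d}

FOLLOW sets:
initialize: $ ∈ FOLLOW(S)
pass 1:
  A→A a: FOLLOW(A) ⊇ FIRST(a) = {a}; new: +{a}
  S→A: FOLLOW(A) ⊇ FOLLOW(S) ⊇ {$}; new: +{$}
  S→a B: FOLLOW(B) ⊇ FOLLOW(S) ⊇ {$}; new: +{$}
  FOLLOW[S]={$}  FOLLOW[A]={$,a}  FOLLOW[B]={$}
pass 2: done
  FOLLOW[S]={$}  FOLLOW[A]={$,a}  FOLLOW[B]={$}

FOLLOW(A) = ["$", "a"]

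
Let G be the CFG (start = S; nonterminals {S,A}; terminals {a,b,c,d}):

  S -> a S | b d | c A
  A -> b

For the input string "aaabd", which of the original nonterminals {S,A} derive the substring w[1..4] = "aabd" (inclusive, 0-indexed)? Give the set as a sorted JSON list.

CNF form of G:
  S -> T0 S | T1 T2 | T3 A
  A -> b
  T0 -> a
  T1 -> b
  T2 -> d
  T3 -> c

Fill CYK table bottom-up (cells [i..j] with 1 ≤ i ≤ j ≤ 4 only):
  T[1,1] 'a' = {T0}  orig:{}
  T[2,2] 'a' = {T0}  orig:{}
  T[3,3] 'b' = {A,T1}  orig:{A}
  T[4,4] 'd' = {T2}  orig:{}
  T[1,2] 'aa' = ∅
  T[2,3] 'ab' = ∅
  T[3,4] 'bd' = {S}
  T[1,3] 'aab' = ∅
  T[2,4] 'abd' = {S}
  T[1,4] 'aabd' = {S}

Original NTs in T[1,4] deriving "aabd": ["S"]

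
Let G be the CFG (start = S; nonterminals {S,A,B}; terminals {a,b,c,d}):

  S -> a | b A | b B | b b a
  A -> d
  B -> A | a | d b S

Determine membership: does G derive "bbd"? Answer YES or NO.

Convert to CNF:
  S -> T1 A | T1 B | T1 X4 | a
  A -> d
  B -> T0 X3 | a | d
  T0 -> d
  T1 -> b
  T2 -> a
  X3 -> T1 S
  X4 -> T1 T2

CYK table (by increasing span):
  T[0,0] 'b' = {T1}  orig:{}
  T[1,1] 'b' = {T1}  orig:{}
  T[2,2] 'd' = {A,B,T0}  orig:{A,B}
  T[0,1] 'bb' = ∅
  T[1,2] 'bd' = {S}
  T[0,2] 'bbd' = {X3}  orig:{}

S ∉ T[0,2] ⇒ NO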